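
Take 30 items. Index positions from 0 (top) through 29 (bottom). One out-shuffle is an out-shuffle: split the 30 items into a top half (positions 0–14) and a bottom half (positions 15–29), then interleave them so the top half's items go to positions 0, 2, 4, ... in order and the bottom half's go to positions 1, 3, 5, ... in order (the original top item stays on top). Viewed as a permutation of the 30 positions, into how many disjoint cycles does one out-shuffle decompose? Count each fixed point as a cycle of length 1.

Trace each unvisited position around until it returns:
(0) (1 2 4 8 16 3 ... len 28) (29)
3 cycles in total.

3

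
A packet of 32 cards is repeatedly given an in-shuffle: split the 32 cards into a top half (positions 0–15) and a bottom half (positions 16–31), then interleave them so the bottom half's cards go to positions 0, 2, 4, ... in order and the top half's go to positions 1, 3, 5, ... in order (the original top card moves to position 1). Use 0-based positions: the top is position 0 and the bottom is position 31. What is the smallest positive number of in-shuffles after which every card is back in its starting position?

The in-shuffle permutes the 32 positions with cycle lengths [2, 10, 10, 10].
Every card is home exactly when every cycle has completed a whole number of laps, i.e. after lcm(2, 10) = 10 in-shuffles.

10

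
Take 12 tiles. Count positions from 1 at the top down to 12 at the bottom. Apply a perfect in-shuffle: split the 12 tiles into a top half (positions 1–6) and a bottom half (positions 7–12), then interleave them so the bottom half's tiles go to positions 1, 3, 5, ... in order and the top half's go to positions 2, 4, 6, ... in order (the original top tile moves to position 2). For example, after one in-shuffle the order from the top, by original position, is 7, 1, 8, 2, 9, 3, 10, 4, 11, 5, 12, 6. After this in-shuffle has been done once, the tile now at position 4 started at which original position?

Work backwards from position 4, undoing one in-shuffle at a time:
4 ← 2
So the tile now at position 4 started at position 2.

2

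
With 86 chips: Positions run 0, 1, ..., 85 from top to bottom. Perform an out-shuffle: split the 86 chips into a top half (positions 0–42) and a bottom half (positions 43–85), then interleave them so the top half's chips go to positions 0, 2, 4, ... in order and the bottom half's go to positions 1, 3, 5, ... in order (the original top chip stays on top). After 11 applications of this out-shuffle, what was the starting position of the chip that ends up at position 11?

12

Work backwards from position 11, undoing one out-shuffle at a time:
11 ← 48 ← 24 ← 12 ← 6 ← 3 ← 44 ← 22 ← 11 ← 48 ← 24 ← 12
So the chip now at position 11 started at position 12.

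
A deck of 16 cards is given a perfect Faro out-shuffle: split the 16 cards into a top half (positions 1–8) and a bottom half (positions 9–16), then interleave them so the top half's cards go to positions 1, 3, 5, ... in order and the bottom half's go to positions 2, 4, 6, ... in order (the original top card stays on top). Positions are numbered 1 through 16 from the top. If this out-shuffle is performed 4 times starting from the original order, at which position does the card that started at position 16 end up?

Position 16 is a fixed point of every out-shuffle, so the card never moves.

16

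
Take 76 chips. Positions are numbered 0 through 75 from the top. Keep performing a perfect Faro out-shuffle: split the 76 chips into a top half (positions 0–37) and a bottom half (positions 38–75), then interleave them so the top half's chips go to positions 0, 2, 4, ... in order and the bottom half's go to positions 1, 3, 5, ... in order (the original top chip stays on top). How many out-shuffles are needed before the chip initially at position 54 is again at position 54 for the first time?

Follow position 54 under repeated out-shuffles:
54 → 33 → 66 → 57 → 39 → 3 → 6 → 12 → 24 → 48 → 21 → 42 → 9 → 18 → 36 → 72 → 69 → 63 → 51 → 27 → 54
It first returns after 20 out-shuffles.

20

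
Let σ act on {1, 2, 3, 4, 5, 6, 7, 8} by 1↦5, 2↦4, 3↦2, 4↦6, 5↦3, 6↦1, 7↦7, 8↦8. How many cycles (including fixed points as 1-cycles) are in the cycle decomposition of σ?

Cycle decomposition: (1 5 3 2 4 6) (7) (8).
3 cycles.

3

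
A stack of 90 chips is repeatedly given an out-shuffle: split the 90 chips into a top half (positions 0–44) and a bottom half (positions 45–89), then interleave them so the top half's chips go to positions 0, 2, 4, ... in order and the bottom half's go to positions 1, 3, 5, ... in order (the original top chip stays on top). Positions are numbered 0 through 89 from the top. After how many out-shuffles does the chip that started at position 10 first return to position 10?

Follow position 10 under repeated out-shuffles:
10 → 20 → 40 → 80 → 71 → 53 → 17 → 34 → 68 → 47 → 5 → 10
It first returns after 11 out-shuffles.

11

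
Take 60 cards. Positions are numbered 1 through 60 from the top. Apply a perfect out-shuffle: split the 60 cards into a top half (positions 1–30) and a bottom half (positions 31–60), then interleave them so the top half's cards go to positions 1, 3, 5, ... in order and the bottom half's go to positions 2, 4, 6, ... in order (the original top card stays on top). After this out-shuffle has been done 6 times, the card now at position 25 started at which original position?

Work backwards from position 25, undoing one out-shuffle at a time:
25 ← 13 ← 7 ← 4 ← 32 ← 46 ← 53
So the card now at position 25 started at position 53.

53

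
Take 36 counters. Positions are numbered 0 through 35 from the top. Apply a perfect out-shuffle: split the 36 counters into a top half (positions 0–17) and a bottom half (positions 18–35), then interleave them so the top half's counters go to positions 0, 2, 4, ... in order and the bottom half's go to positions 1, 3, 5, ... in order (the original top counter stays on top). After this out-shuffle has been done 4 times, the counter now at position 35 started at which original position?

Work backwards from position 35, undoing one out-shuffle at a time:
35 ← 35 ← 35 ← 35 ← 35
So the counter now at position 35 started at position 35.

35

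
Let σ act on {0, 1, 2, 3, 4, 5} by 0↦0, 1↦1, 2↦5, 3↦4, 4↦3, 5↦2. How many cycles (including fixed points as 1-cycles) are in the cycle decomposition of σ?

4

Cycle decomposition: (0) (1) (2 5) (3 4).
4 cycles.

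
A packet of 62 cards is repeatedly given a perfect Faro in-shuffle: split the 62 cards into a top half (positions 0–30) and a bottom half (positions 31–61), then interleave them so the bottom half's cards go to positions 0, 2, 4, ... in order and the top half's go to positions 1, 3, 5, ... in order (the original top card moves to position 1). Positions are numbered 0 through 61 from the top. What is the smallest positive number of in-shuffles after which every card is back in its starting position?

6

The in-shuffle permutes the 62 positions with cycle lengths [2, 3, 3, 6, 6, 6, 6, 6, 6, 6, 6, 6].
Every card is home exactly when every cycle has completed a whole number of laps, i.e. after lcm(2, 3, 6) = 6 in-shuffles.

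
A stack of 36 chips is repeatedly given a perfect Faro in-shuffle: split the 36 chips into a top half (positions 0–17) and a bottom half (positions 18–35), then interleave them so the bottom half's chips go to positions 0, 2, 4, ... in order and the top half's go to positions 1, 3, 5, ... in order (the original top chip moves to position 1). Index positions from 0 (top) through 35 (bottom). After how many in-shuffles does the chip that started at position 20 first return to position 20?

Follow position 20 under repeated in-shuffles:
20 → 4 → 9 → 19 → 2 → 5 → 11 → 23 → ... → 20 (length 36)
It first returns after 36 in-shuffles.

36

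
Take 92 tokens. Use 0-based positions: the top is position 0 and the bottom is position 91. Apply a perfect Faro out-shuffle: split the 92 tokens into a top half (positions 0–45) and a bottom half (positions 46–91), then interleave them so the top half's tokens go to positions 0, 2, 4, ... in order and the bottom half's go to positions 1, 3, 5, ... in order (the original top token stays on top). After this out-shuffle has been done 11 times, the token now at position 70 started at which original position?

Work backwards from position 70, undoing one out-shuffle at a time:
70 ← 35 ← 63 ← 77 ← 84 ← 42 ← 21 ← 56 ← 28 ← 14 ← 7 ← 49
So the token now at position 70 started at position 49.

49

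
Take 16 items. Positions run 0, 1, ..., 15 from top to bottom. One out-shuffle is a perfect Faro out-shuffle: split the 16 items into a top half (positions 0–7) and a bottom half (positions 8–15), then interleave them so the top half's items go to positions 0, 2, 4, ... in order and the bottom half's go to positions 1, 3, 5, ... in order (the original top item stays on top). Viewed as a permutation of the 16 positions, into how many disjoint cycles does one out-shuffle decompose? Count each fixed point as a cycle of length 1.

6

Trace each unvisited position around until it returns:
(0) (1 2 4 8) (3 6 12 9) (5 10) (7 14 13 11) (15)
6 cycles in total.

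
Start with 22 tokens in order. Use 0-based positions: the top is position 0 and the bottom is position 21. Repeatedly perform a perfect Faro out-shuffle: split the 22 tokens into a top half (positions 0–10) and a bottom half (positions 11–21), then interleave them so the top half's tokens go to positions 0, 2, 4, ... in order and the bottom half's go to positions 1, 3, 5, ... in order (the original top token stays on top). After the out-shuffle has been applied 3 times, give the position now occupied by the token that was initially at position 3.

3

Track the token's position through each out-shuffle:
3 → 6 → 12 → 3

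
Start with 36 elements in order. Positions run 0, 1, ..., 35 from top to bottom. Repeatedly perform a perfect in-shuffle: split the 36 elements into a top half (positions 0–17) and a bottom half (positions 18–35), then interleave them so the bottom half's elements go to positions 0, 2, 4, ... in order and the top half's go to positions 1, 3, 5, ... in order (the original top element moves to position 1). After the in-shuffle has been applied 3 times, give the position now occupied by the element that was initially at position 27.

1

Track the element's position through each in-shuffle:
27 → 18 → 0 → 1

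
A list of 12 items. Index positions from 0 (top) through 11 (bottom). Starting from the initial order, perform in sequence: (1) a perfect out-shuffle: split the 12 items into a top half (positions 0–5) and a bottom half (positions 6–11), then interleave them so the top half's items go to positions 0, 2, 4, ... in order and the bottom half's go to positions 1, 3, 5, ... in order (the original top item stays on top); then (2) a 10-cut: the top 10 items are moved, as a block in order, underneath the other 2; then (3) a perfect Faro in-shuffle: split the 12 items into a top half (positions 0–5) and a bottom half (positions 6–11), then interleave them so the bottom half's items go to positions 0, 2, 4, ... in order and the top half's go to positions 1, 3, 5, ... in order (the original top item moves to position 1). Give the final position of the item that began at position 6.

Track the item from position 6 forward through each operation:
  after op 1 (out-shuffle): 6 → 1
  after op 2 (cut 10): 1 → 3
  after op 3 (in-shuffle): 3 → 7

7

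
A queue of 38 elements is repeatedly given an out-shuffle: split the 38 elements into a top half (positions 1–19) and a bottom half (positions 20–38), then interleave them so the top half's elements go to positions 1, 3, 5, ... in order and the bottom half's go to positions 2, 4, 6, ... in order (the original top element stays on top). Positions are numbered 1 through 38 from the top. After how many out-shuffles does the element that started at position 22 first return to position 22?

Follow position 22 under repeated out-shuffles:
22 → 6 → 11 → 21 → 4 → 7 → 13 → 25 → ... → 22 (length 36)
It first returns after 36 out-shuffles.

36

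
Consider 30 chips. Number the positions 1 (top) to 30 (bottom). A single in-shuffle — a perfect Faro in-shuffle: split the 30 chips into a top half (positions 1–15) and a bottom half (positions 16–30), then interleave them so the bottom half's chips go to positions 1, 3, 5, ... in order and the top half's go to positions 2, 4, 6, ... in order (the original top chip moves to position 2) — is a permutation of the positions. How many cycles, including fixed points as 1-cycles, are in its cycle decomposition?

Trace each unvisited position around until it returns:
(1 2 4 8 16) (3 6 12 24 17) (5 10 20 9 18) (7 14 28 25 19) (11 22 13 26 21) (15 30 29 27 23)
6 cycles in total.

6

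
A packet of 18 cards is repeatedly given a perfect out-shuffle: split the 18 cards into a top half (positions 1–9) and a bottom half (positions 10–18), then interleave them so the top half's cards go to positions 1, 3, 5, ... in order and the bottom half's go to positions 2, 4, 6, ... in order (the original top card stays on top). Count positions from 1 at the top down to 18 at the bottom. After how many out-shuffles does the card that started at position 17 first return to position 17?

8

Follow position 17 under repeated out-shuffles:
17 → 16 → 14 → 10 → 2 → 3 → 5 → 9 → 17
It first returns after 8 out-shuffles.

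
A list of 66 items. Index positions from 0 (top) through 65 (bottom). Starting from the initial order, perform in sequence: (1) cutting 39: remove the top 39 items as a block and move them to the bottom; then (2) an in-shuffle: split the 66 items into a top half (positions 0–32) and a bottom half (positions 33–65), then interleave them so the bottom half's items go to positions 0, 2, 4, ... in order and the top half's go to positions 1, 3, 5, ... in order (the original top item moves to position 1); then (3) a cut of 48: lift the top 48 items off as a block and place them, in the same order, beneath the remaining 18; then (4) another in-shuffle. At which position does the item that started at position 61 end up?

60

Track the item from position 61 forward through each operation:
  after op 1 (cut 39): 61 → 22
  after op 2 (in-shuffle): 22 → 45
  after op 3 (cut 48): 45 → 63
  after op 4 (in-shuffle): 63 → 60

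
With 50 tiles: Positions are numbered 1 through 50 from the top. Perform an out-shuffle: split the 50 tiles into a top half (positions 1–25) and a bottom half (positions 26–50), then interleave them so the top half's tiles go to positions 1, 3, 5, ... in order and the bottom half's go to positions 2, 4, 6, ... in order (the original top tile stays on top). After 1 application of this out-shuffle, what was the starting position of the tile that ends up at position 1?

Work backwards from position 1, undoing one out-shuffle at a time:
1 ← 1
So the tile now at position 1 started at position 1.

1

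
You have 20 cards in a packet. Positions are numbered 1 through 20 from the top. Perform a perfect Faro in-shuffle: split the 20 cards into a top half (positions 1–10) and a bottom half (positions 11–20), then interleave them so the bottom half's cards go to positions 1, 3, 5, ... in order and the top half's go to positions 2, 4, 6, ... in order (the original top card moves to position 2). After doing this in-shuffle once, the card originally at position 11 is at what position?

Track the card's position through each in-shuffle:
11 → 1

1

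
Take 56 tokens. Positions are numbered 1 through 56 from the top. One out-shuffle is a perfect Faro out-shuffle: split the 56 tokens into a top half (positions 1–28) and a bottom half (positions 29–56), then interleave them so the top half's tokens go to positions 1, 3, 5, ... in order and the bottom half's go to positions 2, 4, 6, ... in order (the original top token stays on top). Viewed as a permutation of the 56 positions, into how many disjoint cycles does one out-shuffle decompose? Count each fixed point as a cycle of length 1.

6

Trace each unvisited position around until it returns:
(1) (2 3 5 9 17 33 ... len 20) (4 7 13 25 49 42 ... len 20) (6 11 21 41 26 51 46 36 16 31) (12 23 45 34) (56)
6 cycles in total.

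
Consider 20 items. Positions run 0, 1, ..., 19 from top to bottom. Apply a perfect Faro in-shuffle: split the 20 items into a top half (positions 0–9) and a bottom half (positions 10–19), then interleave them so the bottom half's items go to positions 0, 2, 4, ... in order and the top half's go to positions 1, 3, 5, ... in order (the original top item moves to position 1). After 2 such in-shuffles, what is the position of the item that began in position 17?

Track the item's position through each in-shuffle:
17 → 14 → 8

8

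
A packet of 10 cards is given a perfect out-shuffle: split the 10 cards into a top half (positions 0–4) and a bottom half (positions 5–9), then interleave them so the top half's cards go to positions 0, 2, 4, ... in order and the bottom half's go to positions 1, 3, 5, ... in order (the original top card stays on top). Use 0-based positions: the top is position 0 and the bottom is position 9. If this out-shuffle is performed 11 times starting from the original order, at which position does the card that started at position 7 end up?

Track the card's position through each out-shuffle:
7 → 5 → 1 → 2 → 4 → 8 → 7 → 5 → 1 → 2 → 4 → 8

8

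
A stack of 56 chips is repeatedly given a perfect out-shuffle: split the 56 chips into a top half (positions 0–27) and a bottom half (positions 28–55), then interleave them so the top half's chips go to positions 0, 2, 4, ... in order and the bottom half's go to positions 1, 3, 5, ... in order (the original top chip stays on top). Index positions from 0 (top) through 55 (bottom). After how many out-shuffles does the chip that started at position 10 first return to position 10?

10

Follow position 10 under repeated out-shuffles:
10 → 20 → 40 → 25 → 50 → 45 → 35 → 15 → 30 → 5 → 10
It first returns after 10 out-shuffles.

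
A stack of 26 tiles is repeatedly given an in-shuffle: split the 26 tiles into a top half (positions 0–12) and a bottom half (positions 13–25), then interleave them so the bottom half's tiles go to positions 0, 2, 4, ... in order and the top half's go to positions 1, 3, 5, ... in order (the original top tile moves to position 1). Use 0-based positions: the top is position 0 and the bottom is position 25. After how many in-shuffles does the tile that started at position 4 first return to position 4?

18

Follow position 4 under repeated in-shuffles:
4 → 9 → 19 → 12 → 25 → 24 → 22 → 18 → 10 → 21 → 16 → 6 → 13 → 0 → 1 → 3 → 7 → 15 → 4
It first returns after 18 in-shuffles.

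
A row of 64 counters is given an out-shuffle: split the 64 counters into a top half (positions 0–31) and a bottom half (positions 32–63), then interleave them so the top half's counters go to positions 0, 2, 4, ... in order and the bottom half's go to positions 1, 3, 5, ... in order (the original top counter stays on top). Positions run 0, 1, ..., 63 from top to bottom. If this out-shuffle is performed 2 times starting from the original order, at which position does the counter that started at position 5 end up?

20

Track the counter's position through each out-shuffle:
5 → 10 → 20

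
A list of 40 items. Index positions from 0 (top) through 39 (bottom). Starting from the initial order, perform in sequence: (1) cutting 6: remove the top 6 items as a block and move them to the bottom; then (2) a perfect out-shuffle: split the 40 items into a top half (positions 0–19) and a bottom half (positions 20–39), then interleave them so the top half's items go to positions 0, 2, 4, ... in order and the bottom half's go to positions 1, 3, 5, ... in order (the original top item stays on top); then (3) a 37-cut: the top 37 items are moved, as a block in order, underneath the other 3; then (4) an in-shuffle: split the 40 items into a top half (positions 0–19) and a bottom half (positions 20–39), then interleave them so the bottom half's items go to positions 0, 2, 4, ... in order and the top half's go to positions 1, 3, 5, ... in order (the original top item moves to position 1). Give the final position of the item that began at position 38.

16

Track the item from position 38 forward through each operation:
  after op 1 (cut 6): 38 → 32
  after op 2 (out-shuffle): 32 → 25
  after op 3 (cut 37): 25 → 28
  after op 4 (in-shuffle): 28 → 16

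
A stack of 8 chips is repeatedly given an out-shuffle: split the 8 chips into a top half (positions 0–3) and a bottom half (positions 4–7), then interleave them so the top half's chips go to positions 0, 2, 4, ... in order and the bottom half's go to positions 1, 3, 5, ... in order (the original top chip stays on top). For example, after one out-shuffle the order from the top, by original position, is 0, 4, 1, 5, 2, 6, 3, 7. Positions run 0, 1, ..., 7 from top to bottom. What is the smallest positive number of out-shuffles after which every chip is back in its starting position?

3

The out-shuffle permutes the 8 positions with cycle lengths [1, 1, 3, 3].
Every chip is home exactly when every cycle has completed a whole number of laps, i.e. after lcm(1, 3) = 3 out-shuffles.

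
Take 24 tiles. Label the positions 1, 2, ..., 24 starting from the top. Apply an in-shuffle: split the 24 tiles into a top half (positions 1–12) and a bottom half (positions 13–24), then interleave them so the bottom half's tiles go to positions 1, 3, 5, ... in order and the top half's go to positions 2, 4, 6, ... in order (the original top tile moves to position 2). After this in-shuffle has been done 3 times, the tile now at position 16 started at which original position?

Work backwards from position 16, undoing one in-shuffle at a time:
16 ← 8 ← 4 ← 2
So the tile now at position 16 started at position 2.

2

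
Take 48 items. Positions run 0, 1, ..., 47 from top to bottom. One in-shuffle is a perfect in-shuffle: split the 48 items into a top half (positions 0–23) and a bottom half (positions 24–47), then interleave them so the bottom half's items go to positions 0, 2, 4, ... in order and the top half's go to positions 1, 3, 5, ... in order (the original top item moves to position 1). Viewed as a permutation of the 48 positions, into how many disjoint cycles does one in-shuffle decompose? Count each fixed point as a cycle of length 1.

Trace each unvisited position around until it returns:
(0 1 3 7 15 31 ... len 21) (2 5 11 23 47 46 ... len 21) (6 13 27) (20 41 34)
4 cycles in total.

4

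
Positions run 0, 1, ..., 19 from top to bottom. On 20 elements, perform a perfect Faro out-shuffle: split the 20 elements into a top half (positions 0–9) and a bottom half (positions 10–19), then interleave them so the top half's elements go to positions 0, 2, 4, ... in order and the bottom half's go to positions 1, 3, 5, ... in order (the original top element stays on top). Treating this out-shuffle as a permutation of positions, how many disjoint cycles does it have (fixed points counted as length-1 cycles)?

Trace each unvisited position around until it returns:
(0) (1 2 4 8 16 13 ... len 18) (19)
3 cycles in total.

3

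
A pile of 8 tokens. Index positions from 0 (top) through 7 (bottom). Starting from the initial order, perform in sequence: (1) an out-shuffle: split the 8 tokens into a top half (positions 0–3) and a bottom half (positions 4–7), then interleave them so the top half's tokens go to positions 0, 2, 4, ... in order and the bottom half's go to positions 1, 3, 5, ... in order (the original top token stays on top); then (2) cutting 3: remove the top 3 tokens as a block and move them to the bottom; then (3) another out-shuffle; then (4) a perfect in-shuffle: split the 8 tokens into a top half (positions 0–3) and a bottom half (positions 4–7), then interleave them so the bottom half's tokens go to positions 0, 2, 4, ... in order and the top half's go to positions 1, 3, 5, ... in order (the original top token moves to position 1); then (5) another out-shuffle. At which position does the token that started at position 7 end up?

Track the token from position 7 forward through each operation:
  after op 1 (out-shuffle): 7 → 7
  after op 2 (cut 3): 7 → 4
  after op 3 (out-shuffle): 4 → 1
  after op 4 (in-shuffle): 1 → 3
  after op 5 (out-shuffle): 3 → 6

6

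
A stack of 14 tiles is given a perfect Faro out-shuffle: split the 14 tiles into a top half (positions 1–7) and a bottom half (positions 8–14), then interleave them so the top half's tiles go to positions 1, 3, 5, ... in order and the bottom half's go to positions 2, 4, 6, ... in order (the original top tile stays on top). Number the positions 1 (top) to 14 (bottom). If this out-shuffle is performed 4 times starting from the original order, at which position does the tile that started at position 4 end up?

Track the tile's position through each out-shuffle:
4 → 7 → 13 → 12 → 10

10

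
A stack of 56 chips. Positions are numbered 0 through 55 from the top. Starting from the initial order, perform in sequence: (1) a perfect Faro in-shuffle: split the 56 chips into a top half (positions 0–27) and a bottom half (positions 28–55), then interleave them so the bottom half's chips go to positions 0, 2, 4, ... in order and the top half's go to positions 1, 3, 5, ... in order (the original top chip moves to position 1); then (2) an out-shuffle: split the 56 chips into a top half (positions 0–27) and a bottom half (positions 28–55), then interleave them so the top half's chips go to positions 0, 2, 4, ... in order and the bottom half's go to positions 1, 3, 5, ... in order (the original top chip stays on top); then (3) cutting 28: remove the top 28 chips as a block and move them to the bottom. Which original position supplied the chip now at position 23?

Undo the operations in reverse order, starting from position 23:
  undo op 3 (cut 28): 23 ← 51
  undo op 2 (out-shuffle, from bottom half): 51 ← 53
  undo op 1 (in-shuffle, from top half): 53 ← 26
So the chip at position 23 came from original position 26.

26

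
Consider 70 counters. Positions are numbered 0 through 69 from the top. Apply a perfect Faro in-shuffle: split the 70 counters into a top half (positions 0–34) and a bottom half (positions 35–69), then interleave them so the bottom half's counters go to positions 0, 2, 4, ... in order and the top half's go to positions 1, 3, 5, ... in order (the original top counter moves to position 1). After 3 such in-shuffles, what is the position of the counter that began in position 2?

23

Track the counter's position through each in-shuffle:
2 → 5 → 11 → 23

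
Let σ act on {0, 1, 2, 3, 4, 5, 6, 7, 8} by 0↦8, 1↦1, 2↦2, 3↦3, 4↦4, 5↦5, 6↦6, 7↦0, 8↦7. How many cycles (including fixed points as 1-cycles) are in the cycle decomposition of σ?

7

Cycle decomposition: (0 8 7) (1) (2) (3) (4) (5) (6).
7 cycles.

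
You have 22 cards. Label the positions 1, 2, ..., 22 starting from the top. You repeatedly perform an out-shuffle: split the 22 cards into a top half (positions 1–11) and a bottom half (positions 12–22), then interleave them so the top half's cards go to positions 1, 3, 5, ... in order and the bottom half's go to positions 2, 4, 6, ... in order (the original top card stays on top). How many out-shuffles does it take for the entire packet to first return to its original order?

The out-shuffle permutes the 22 positions with cycle lengths [1, 1, 2, 3, 3, 6, 6].
Every card is home exactly when every cycle has completed a whole number of laps, i.e. after lcm(1, 2, 3, 6) = 6 out-shuffles.

6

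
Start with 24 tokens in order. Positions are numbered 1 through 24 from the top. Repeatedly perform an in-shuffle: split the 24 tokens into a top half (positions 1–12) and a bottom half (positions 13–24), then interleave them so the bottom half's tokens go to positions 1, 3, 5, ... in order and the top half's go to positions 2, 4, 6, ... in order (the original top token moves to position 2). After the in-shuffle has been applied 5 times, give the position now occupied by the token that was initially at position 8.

Track the token's position through each in-shuffle:
8 → 16 → 7 → 14 → 3 → 6

6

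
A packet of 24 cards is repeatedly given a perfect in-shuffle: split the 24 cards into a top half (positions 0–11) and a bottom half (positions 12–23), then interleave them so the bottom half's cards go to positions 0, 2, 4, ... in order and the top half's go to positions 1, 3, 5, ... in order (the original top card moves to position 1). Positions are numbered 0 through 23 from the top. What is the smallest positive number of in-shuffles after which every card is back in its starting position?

The in-shuffle permutes the 24 positions with cycle lengths [4, 20].
Every card is home exactly when every cycle has completed a whole number of laps, i.e. after lcm(4, 20) = 20 in-shuffles.

20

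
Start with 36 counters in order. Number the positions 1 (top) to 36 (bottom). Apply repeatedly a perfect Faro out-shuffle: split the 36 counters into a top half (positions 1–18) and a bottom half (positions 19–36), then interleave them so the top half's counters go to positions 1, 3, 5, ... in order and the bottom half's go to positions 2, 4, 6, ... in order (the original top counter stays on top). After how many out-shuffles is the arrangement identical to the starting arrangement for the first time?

12

The out-shuffle permutes the 36 positions with cycle lengths [1, 1, 3, 3, 4, 12, 12].
Every counter is home exactly when every cycle has completed a whole number of laps, i.e. after lcm(1, 3, 4, 12) = 12 out-shuffles.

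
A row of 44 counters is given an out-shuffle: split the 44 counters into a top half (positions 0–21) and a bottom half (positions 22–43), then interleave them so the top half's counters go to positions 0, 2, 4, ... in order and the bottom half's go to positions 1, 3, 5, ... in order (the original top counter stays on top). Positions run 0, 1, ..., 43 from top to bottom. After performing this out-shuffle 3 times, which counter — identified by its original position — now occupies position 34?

15

Work backwards from position 34, undoing one out-shuffle at a time:
34 ← 17 ← 30 ← 15
So the counter now at position 34 started at position 15.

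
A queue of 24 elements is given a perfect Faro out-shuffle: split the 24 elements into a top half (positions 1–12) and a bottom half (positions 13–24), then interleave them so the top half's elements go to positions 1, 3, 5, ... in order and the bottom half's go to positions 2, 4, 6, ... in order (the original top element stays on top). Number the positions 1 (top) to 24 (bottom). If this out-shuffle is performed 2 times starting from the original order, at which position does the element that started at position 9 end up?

Track the element's position through each out-shuffle:
9 → 17 → 10

10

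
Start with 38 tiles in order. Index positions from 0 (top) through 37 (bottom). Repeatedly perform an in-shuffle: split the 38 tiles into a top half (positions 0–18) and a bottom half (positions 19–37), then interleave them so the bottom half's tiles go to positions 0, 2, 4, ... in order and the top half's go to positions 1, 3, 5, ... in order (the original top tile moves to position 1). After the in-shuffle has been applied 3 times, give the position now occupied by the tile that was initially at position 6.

16

Track the tile's position through each in-shuffle:
6 → 13 → 27 → 16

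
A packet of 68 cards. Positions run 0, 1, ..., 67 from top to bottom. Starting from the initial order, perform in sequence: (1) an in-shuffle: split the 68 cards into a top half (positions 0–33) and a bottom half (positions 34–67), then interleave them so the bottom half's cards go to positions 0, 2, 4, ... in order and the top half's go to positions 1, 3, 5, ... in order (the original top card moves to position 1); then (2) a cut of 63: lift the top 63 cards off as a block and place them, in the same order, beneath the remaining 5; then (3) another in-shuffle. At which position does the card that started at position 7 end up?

Track the card from position 7 forward through each operation:
  after op 1 (in-shuffle): 7 → 15
  after op 2 (cut 63): 15 → 20
  after op 3 (in-shuffle): 20 → 41

41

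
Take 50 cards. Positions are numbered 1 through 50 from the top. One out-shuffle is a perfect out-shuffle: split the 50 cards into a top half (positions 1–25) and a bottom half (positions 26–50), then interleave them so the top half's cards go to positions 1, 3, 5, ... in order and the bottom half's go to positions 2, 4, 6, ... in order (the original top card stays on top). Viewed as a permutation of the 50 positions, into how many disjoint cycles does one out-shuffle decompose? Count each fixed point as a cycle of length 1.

Trace each unvisited position around until it returns:
(1) (2 3 5 9 17 33 ... len 21) (4 7 13 25 49 48 ... len 21) (8 15 29) (22 43 36) (50)
6 cycles in total.

6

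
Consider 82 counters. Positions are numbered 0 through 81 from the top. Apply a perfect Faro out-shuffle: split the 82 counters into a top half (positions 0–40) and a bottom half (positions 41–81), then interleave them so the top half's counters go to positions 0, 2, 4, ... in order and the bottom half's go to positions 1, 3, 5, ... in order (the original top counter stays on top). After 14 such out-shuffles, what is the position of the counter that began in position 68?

Track position through each out-shuffle: 68 → 55 → 29 → 58 → 35 → ... (continuing for 14 shuffles total) → 38.

38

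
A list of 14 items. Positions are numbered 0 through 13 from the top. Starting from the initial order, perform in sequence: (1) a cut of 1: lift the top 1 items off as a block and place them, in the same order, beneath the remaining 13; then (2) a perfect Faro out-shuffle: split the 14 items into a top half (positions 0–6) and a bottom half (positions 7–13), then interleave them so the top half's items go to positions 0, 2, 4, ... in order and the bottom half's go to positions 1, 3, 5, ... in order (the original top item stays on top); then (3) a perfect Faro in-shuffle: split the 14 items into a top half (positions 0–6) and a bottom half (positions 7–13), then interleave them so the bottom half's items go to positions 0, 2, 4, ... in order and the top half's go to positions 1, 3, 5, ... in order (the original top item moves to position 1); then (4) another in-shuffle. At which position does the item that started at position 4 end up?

Track the item from position 4 forward through each operation:
  after op 1 (cut 1): 4 → 3
  after op 2 (out-shuffle): 3 → 6
  after op 3 (in-shuffle): 6 → 13
  after op 4 (in-shuffle): 13 → 12

12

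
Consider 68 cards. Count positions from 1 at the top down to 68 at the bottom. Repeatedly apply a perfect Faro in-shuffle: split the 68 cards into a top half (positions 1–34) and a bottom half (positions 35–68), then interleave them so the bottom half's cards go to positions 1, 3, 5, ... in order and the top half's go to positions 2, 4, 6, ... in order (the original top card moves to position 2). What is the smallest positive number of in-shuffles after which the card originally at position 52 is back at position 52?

22

Follow position 52 under repeated in-shuffles:
52 → 35 → 1 → 2 → 4 → 8 → 16 → 32 → ... → 52 (length 22)
It first returns after 22 in-shuffles.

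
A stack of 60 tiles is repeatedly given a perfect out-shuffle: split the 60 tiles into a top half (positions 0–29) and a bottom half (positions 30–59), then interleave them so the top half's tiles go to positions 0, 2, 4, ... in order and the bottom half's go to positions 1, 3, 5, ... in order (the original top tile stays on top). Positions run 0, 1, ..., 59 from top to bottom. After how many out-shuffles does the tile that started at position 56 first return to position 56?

Follow position 56 under repeated out-shuffles:
56 → 53 → 47 → 35 → 11 → 22 → 44 → 29 → ... → 56 (length 58)
It first returns after 58 out-shuffles.

58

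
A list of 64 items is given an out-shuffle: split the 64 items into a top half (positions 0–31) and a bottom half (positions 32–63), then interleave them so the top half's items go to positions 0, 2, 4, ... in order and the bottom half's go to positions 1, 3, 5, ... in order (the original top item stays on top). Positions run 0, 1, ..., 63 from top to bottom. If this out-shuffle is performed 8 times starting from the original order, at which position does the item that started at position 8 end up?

32

Track the item's position through each out-shuffle:
8 → 16 → 32 → 1 → 2 → 4 → 8 → 16 → 32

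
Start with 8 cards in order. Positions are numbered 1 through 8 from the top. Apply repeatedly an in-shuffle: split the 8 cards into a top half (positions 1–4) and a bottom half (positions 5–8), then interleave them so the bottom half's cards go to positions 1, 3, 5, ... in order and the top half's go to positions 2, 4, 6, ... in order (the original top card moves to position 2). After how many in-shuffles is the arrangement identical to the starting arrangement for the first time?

6

The in-shuffle permutes the 8 positions with cycle lengths [2, 6].
Every card is home exactly when every cycle has completed a whole number of laps, i.e. after lcm(2, 6) = 6 in-shuffles.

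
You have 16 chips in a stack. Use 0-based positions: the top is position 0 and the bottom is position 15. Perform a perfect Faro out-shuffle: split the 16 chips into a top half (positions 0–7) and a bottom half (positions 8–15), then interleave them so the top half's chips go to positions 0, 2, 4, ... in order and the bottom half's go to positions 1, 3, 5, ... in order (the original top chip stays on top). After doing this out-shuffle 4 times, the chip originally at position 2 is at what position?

Track the chip's position through each out-shuffle:
2 → 4 → 8 → 1 → 2

2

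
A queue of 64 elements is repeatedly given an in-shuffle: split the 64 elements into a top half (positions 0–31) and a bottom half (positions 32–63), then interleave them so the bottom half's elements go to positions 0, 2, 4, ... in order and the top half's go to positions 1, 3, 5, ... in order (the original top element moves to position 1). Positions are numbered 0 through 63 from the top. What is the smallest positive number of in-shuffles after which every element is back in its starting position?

The in-shuffle permutes the 64 positions with cycle lengths [4, 12, 12, 12, 12, 12].
Every element is home exactly when every cycle has completed a whole number of laps, i.e. after lcm(4, 12) = 12 in-shuffles.

12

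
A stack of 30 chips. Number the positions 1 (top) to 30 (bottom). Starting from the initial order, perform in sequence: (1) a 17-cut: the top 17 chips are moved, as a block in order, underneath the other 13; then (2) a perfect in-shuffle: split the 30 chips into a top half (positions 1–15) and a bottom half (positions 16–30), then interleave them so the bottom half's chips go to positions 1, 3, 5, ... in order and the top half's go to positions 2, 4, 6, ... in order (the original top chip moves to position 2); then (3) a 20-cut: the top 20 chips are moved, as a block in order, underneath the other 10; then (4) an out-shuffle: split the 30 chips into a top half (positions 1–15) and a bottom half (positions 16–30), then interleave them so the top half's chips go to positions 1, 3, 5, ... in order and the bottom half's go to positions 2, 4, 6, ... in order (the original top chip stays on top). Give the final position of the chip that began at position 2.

Track the chip from position 2 forward through each operation:
  after op 1 (cut 17): 2 → 15
  after op 2 (in-shuffle): 15 → 30
  after op 3 (cut 20): 30 → 10
  after op 4 (out-shuffle): 10 → 19

19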